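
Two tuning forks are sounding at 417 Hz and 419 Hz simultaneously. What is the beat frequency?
2 Hz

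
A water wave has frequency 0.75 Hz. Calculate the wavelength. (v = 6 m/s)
λ = v/f = 8 m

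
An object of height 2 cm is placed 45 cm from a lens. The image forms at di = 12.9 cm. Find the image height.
hi = (-di/do) × ho = -0.5733 cm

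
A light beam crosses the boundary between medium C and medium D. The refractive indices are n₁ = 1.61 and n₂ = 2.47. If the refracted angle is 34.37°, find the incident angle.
sin θ₁ = (n₂/n₁)·sin θ₂ → θ₁ = 60.01°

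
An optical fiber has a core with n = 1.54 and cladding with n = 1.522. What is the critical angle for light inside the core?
θc = arcsin(n_cladding/n_core) = 81.23°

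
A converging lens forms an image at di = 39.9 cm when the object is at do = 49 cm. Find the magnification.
M = −di/do = -0.8143 (inverted image)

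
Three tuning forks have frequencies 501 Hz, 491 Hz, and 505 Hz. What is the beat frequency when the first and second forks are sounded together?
10 Hz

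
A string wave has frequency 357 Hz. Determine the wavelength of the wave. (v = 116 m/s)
λ = v/f = 0.3249 m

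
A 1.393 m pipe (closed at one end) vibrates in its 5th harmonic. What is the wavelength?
λₙ = 4L/n = 1.114 m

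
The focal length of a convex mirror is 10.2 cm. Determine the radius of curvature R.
R = 2|f| = 20.4 cm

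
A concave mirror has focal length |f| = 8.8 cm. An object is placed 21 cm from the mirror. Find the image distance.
f = +8.8 cm (concave); 1/di = 1/f − 1/do → di = 15.15 cm (real image, in front of mirror)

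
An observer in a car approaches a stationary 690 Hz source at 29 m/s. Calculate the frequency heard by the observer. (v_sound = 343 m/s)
f_obs = f·(v + v_o)/v = 748.3 Hz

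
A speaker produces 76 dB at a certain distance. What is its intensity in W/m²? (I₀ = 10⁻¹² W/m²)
I = I₀·10^(β/10) = 3.98 × 10⁻⁵ W/m²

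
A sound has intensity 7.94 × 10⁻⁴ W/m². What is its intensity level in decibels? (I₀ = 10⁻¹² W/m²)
β = 10·log₁₀(I/I₀) = 89 dB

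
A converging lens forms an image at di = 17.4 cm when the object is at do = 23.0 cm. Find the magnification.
M = −di/do = -0.7565 (inverted image)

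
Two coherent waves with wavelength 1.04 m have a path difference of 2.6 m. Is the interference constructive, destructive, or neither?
destructive — path difference = 2.5λ, an odd multiple of λ/2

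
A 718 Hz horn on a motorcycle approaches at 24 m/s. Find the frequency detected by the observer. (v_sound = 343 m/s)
f_obs = f·v/(v − v_s) = 772 Hz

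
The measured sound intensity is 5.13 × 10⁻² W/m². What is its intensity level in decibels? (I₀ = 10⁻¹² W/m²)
β = 10·log₁₀(I/I₀) = 107.1 dB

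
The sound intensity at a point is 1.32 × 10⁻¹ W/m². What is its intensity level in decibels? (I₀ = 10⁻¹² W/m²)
β = 10·log₁₀(I/I₀) = 111.2 dB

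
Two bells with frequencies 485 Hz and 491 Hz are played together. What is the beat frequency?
6 Hz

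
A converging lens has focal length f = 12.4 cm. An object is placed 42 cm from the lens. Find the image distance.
1/di = 1/f − 1/do → di = 17.59 cm (real image)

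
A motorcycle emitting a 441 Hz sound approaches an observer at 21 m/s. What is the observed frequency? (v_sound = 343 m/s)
f_obs = f·v/(v − v_s) = 469.8 Hz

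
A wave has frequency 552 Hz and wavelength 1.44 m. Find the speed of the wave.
v = fλ = 794.9 m/s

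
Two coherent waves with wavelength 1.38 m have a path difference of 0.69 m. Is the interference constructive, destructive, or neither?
destructive — path difference = 0.5λ, an odd multiple of λ/2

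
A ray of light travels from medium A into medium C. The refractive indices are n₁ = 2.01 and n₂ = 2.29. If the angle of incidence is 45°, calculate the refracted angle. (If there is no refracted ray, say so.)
sin θ₂ = (n₁/n₂)·sin θ₁ = 0.6206 → θ₂ = 38.36°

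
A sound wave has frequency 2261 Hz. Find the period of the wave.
T = 1/f = 4.423 × 10⁻⁴ s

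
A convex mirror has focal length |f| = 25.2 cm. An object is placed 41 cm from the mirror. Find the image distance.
f = −25.2 cm (convex); 1/di = 1/f − 1/do → di = -15.61 cm (virtual image, behind mirror)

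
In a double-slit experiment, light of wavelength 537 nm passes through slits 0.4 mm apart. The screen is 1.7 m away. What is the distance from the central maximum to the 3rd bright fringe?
y = mλL/d = 6.847 mm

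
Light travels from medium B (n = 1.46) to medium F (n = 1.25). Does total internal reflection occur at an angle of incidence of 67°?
θc = arcsin(n₂/n₁) = 58.89°; 67° > θc, so yes — total internal reflection.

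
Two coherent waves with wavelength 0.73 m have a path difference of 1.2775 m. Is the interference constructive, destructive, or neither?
neither (partial) — path difference = 1.75λ, neither a whole number of wavelengths nor an odd multiple of λ/2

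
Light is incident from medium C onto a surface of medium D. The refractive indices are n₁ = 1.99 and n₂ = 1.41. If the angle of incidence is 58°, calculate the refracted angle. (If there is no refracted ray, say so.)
sin θ₂ = (n₁/n₂)·sin θ₁ = 1.197 > 1, so there is no refracted ray — the light undergoes total internal reflection.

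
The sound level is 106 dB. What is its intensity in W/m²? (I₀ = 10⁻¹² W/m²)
I = I₀·10^(β/10) = 3.98 × 10⁻² W/m²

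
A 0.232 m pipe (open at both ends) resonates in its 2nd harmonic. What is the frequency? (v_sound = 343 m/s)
fₙ = nv/(2L) = 1478 Hz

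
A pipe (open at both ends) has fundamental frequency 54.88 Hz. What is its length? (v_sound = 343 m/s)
L = v/(2f₁) = 3.125 m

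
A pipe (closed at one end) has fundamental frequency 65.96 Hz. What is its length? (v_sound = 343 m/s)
L = v/(4f₁) = 1.3 m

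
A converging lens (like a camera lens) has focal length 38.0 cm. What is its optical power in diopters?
P = 1/f = 2.632 D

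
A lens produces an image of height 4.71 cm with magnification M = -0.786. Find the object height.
ho = |hi|/|M| = 5.992 cm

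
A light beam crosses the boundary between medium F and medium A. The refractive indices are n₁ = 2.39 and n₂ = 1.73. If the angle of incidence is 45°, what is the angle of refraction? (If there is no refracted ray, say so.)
sin θ₂ = (n₁/n₂)·sin θ₁ = 0.9769 → θ₂ = 77.65°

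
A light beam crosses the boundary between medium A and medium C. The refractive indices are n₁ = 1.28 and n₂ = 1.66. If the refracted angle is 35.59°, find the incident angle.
sin θ₁ = (n₂/n₁)·sin θ₂ → θ₁ = 49°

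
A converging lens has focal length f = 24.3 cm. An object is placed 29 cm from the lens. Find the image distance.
1/di = 1/f − 1/do → di = 149.9 cm (real image)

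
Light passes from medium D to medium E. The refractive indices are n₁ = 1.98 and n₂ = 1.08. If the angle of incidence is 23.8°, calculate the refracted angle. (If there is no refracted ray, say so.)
sin θ₂ = (n₁/n₂)·sin θ₁ = 0.7398 → θ₂ = 47.72°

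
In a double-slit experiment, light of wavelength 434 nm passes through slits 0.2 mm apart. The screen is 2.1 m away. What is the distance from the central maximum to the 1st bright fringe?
y = mλL/d = 4.557 mm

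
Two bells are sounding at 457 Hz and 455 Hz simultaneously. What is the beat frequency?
2 Hz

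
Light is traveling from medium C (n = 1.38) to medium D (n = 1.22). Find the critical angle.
θc = arcsin(n₂/n₁) = 62.14°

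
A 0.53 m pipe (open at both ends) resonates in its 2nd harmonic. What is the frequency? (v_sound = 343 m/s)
fₙ = nv/(2L) = 647.2 Hz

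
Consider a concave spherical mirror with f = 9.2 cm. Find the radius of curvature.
R = 2|f| = 18.4 cm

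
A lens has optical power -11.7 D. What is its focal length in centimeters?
f = 1/P = -8.547 cm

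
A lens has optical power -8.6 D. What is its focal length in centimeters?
f = 1/P = -11.63 cm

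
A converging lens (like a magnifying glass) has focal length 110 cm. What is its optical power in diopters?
P = 1/f = 0.9091 D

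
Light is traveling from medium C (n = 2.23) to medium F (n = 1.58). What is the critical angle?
θc = arcsin(n₂/n₁) = 45.11°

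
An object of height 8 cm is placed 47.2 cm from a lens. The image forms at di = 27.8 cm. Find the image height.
hi = (-di/do) × ho = -4.712 cm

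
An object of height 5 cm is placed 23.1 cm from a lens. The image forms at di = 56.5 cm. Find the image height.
hi = (-di/do) × ho = -12.23 cm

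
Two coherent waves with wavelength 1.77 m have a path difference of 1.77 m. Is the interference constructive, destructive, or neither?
constructive — path difference = 1λ, a whole number of wavelengths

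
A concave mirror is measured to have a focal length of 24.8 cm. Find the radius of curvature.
R = 2|f| = 49.6 cm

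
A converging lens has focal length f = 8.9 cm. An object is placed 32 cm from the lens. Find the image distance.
1/di = 1/f − 1/do → di = 12.33 cm (real image)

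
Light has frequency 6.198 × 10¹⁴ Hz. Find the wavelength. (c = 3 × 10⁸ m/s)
λ = c/f = 484 nm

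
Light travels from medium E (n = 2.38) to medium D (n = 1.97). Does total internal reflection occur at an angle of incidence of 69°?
θc = arcsin(n₂/n₁) = 55.87°; 69° > θc, so yes — total internal reflection.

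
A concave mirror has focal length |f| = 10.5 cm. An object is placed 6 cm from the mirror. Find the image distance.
f = +10.5 cm (concave); 1/di = 1/f − 1/do → di = -14 cm (virtual image, behind mirror)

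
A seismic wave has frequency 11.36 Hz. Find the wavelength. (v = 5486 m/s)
λ = v/f = 482.9 m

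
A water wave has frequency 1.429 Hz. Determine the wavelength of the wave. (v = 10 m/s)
λ = v/f = 6.998 m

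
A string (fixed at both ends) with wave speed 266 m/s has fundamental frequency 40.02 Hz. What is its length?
L = v/(2f₁) = 3.323 m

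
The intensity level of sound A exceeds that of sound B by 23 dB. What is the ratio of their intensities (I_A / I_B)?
I_A/I_B = 10^(Δβ/10) = 199.5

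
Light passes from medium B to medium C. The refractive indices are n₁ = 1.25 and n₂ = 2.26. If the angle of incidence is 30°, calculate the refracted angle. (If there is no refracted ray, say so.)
sin θ₂ = (n₁/n₂)·sin θ₁ = 0.2765 → θ₂ = 16.05°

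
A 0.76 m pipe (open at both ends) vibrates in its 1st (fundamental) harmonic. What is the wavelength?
λₙ = 2L/n = 1.52 m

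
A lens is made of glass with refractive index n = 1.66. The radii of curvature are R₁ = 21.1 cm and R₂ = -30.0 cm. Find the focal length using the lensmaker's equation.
1/f = (n − 1)(1/R₁ − 1/R₂) → f = 18.77 cm (converging lens)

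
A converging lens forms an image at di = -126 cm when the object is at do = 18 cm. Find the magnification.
M = −di/do = 7 (upright image)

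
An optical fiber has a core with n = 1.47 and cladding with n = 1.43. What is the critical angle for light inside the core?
θc = arcsin(n_cladding/n_core) = 76.6°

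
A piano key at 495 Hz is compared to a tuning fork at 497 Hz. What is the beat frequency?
2 Hz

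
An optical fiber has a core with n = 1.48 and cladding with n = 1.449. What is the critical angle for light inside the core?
θc = arcsin(n_cladding/n_core) = 78.25°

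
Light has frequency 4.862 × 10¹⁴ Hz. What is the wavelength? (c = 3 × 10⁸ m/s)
λ = c/f = 617 nm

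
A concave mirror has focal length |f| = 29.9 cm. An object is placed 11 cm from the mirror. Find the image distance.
f = +29.9 cm (concave); 1/di = 1/f − 1/do → di = -17.4 cm (virtual image, behind mirror)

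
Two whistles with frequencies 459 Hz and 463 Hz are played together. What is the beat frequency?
4 Hz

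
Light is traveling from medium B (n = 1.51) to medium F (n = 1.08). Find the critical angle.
θc = arcsin(n₂/n₁) = 45.66°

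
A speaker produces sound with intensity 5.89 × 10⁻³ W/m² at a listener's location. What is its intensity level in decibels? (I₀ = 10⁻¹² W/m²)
β = 10·log₁₀(I/I₀) = 97.7 dB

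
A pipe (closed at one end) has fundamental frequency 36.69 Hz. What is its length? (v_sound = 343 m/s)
L = v/(4f₁) = 2.337 m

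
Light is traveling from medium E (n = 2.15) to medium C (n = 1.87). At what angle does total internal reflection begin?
θc = arcsin(n₂/n₁) = 60.43°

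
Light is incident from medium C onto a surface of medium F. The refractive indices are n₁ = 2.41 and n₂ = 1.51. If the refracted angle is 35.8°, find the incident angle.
sin θ₁ = (n₂/n₁)·sin θ₂ → θ₁ = 21.5°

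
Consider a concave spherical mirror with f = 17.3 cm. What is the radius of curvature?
R = 2|f| = 34.6 cm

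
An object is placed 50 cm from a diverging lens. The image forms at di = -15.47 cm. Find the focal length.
1/f = 1/do + 1/di → f = -22.4 cm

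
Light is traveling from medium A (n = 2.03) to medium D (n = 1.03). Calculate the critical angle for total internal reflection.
θc = arcsin(n₂/n₁) = 30.49°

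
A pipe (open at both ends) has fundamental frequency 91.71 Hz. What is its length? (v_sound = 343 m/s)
L = v/(2f₁) = 1.87 m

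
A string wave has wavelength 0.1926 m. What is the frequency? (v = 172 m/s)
f = v/λ = 893 Hz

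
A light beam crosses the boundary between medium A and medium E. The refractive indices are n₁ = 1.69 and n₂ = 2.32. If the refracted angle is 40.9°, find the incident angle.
sin θ₁ = (n₂/n₁)·sin θ₂ → θ₁ = 64°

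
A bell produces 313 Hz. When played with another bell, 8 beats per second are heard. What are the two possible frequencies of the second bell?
f₂ = 313 ± 8 Hz → 321 Hz or 305 Hz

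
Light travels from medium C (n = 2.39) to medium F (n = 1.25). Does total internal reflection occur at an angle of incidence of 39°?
θc = arcsin(n₂/n₁) = 31.53°; 39° > θc, so yes — total internal reflection.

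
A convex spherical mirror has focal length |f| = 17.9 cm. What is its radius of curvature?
R = 2|f| = 35.8 cm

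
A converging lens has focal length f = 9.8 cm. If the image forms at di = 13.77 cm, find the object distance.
1/do = 1/f − 1/di → do = 33.99 cm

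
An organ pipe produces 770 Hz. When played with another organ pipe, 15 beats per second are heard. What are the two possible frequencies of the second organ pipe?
f₂ = 770 ± 15 Hz → 785 Hz or 755 Hz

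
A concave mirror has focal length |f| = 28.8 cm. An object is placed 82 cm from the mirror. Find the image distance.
f = +28.8 cm (concave); 1/di = 1/f − 1/do → di = 44.39 cm (real image, in front of mirror)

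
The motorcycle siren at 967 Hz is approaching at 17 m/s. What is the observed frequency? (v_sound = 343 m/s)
f_obs = f·v/(v − v_s) = 1017 Hz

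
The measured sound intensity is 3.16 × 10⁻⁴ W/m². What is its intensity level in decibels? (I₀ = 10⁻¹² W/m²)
β = 10·log₁₀(I/I₀) = 85 dB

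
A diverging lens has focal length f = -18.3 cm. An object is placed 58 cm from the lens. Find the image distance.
1/di = 1/f − 1/do → di = -13.91 cm (virtual image)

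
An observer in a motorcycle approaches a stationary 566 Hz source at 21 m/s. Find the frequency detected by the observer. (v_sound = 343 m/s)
f_obs = f·(v + v_o)/v = 600.7 Hz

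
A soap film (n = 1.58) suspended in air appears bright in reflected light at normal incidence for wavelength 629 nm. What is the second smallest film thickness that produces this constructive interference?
2nt = (m − ½)λ with m = 2 → t = (m − ½)λ/(2n) = 298.6 nm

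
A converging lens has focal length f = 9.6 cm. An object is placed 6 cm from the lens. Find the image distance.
1/di = 1/f − 1/do → di = -16 cm (virtual image)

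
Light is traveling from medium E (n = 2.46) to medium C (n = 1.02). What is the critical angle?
θc = arcsin(n₂/n₁) = 24.5°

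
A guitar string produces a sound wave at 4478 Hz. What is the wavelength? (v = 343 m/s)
λ = v/f = 0.0766 m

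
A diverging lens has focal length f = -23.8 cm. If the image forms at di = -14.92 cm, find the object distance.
1/do = 1/f − 1/di → do = 39.99 cm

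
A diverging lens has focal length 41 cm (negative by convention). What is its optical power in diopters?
P = 1/f = -2.439 D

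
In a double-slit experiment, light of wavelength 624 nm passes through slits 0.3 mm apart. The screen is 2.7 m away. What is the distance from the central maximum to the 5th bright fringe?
y = mλL/d = 28.08 mm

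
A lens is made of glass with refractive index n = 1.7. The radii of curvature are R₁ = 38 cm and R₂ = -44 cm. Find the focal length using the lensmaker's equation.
1/f = (n − 1)(1/R₁ − 1/R₂) → f = 29.13 cm (converging lens)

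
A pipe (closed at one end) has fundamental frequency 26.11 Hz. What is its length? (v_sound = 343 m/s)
L = v/(4f₁) = 3.284 m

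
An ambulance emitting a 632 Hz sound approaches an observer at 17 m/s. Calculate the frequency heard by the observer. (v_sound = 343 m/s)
f_obs = f·v/(v − v_s) = 665 Hz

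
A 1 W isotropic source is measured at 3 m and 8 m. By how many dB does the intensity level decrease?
Δβ = 20·log₁₀(r₂/r₁) = 8.519 dB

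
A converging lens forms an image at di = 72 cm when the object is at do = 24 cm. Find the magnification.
M = −di/do = -3 (inverted image)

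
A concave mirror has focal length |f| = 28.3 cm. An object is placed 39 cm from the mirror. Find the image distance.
f = +28.3 cm (concave); 1/di = 1/f − 1/do → di = 103.1 cm (real image, in front of mirror)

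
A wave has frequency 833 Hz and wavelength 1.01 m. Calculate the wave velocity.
v = fλ = 841.3 m/s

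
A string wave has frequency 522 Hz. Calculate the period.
T = 1/f = 0.001916 s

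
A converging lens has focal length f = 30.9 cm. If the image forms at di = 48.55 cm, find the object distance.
1/do = 1/f − 1/di → do = 85 cm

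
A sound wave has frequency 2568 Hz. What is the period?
T = 1/f = 3.894 × 10⁻⁴ s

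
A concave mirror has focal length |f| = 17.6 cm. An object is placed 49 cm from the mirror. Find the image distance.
f = +17.6 cm (concave); 1/di = 1/f − 1/do → di = 27.46 cm (real image, in front of mirror)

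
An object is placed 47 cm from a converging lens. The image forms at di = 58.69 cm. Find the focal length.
1/f = 1/do + 1/di → f = 26.1 cm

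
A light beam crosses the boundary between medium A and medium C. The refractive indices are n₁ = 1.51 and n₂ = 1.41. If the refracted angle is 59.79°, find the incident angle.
sin θ₁ = (n₂/n₁)·sin θ₂ → θ₁ = 53.8°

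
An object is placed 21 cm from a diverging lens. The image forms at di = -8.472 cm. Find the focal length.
1/f = 1/do + 1/di → f = -14.2 cm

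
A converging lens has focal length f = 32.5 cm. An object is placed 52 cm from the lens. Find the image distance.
1/di = 1/f − 1/do → di = 86.67 cm (real image)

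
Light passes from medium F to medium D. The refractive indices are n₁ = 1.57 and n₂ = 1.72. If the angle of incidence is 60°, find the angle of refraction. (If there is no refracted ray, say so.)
sin θ₂ = (n₁/n₂)·sin θ₁ = 0.7905 → θ₂ = 52.23°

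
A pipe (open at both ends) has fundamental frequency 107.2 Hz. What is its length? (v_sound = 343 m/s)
L = v/(2f₁) = 1.6 m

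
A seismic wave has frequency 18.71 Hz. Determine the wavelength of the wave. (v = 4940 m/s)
λ = v/f = 264 m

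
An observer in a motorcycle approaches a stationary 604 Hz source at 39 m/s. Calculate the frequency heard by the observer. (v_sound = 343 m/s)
f_obs = f·(v + v_o)/v = 672.7 Hz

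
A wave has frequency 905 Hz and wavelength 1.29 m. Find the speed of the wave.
v = fλ = 1167 m/s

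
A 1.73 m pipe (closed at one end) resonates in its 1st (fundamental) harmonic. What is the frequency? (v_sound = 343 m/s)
fₙ = nv/(4L) = 49.57 Hz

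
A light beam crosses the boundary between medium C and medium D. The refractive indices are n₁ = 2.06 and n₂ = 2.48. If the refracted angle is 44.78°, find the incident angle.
sin θ₁ = (n₂/n₁)·sin θ₂ → θ₁ = 57.99°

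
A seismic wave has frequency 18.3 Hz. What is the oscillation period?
T = 1/f = 0.05464 s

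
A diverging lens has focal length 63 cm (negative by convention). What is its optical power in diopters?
P = 1/f = -1.587 D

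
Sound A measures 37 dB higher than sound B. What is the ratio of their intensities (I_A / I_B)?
I_A/I_B = 10^(Δβ/10) = 5012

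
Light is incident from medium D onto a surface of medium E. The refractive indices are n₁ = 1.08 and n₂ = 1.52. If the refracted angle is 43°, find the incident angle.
sin θ₁ = (n₂/n₁)·sin θ₂ → θ₁ = 73.71°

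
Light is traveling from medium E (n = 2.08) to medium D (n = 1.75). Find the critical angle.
θc = arcsin(n₂/n₁) = 57.28°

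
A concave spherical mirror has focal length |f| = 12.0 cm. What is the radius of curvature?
R = 2|f| = 24 cm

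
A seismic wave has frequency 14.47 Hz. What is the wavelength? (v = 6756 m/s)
λ = v/f = 466.9 m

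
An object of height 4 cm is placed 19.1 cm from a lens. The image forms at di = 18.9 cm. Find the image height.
hi = (-di/do) × ho = -3.958 cm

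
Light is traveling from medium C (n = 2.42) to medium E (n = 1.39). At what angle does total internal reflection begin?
θc = arcsin(n₂/n₁) = 35.06°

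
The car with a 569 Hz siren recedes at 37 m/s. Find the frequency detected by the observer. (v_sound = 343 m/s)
f_obs = f·v/(v + v_s) = 513.6 Hz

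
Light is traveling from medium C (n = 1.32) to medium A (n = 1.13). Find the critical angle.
θc = arcsin(n₂/n₁) = 58.88°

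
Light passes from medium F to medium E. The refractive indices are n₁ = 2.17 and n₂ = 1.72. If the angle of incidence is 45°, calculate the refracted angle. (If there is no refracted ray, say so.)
sin θ₂ = (n₁/n₂)·sin θ₁ = 0.8921 → θ₂ = 63.14°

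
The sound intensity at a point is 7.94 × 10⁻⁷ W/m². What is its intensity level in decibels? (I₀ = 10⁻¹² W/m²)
β = 10·log₁₀(I/I₀) = 59 dB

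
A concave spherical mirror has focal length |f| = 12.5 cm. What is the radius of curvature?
R = 2|f| = 25 cm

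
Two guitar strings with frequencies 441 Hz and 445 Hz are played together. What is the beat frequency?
4 Hz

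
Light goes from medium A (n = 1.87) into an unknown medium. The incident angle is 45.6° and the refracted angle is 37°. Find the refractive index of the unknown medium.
n₂ = n₁·sin θ₁ / sin θ₂ = 2.22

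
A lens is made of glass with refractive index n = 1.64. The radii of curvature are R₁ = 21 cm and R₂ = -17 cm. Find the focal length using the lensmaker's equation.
1/f = (n − 1)(1/R₁ − 1/R₂) → f = 14.68 cm (converging lens)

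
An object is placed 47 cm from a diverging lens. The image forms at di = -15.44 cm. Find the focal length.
1/f = 1/do + 1/di → f = -22.99 cm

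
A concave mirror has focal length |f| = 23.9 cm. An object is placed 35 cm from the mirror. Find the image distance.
f = +23.9 cm (concave); 1/di = 1/f − 1/do → di = 75.36 cm (real image, in front of mirror)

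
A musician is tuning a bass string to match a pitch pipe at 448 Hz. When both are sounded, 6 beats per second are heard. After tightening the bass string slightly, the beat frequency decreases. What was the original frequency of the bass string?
442 Hz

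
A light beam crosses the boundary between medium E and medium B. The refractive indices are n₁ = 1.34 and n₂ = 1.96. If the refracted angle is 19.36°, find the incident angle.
sin θ₁ = (n₂/n₁)·sin θ₂ → θ₁ = 29°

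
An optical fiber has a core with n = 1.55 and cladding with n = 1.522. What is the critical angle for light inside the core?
θc = arcsin(n_cladding/n_core) = 79.09°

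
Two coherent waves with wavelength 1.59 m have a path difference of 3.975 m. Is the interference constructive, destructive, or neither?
destructive — path difference = 2.5λ, an odd multiple of λ/2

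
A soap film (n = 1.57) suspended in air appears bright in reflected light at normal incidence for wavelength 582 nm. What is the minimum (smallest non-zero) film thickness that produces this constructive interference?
2nt = (m − ½)λ with m = 1 → t = (m − ½)λ/(2n) = 92.68 nm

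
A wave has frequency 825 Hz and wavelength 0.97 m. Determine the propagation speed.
v = fλ = 800.2 m/s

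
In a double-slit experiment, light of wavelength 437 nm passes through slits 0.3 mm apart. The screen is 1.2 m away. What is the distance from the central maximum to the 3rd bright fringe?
y = mλL/d = 5.244 mm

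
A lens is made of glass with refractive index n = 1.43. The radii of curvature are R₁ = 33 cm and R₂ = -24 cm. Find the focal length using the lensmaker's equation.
1/f = (n − 1)(1/R₁ − 1/R₂) → f = 32.31 cm (converging lens)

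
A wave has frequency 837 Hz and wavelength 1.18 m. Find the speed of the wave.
v = fλ = 987.7 m/s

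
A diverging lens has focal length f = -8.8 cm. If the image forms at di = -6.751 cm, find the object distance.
1/do = 1/f − 1/di → do = 28.99 cm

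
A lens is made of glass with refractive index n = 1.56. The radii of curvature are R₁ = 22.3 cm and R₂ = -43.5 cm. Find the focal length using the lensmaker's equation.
1/f = (n − 1)(1/R₁ − 1/R₂) → f = 26.33 cm (converging lens)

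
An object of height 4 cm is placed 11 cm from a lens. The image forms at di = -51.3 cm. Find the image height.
hi = (-di/do) × ho = 18.65 cm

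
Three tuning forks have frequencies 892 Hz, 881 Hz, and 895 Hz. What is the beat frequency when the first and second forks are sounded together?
11 Hz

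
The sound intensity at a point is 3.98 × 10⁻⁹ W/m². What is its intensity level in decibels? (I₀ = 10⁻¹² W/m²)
β = 10·log₁₀(I/I₀) = 36 dB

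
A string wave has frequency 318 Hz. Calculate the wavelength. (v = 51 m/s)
λ = v/f = 0.1604 m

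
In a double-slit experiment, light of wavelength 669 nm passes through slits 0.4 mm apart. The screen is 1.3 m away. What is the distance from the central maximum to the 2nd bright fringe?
y = mλL/d = 4.349 mm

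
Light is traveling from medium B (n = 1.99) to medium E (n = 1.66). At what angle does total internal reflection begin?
θc = arcsin(n₂/n₁) = 56.53°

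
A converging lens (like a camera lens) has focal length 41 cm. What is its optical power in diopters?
P = 1/f = 2.439 D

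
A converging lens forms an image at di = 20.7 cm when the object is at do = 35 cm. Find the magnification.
M = −di/do = -0.5914 (inverted image)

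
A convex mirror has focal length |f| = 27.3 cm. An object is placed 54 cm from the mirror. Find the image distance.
f = −27.3 cm (convex); 1/di = 1/f − 1/do → di = -18.13 cm (virtual image, behind mirror)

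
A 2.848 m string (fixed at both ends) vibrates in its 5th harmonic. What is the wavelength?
λₙ = 2L/n = 1.139 m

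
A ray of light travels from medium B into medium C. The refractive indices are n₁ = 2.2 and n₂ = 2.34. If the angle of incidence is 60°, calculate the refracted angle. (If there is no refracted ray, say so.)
sin θ₂ = (n₁/n₂)·sin θ₁ = 0.8142 → θ₂ = 54.51°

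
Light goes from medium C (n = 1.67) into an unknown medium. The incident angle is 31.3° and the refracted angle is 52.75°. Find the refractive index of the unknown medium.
n₂ = n₁·sin θ₁ / sin θ₂ = 1.09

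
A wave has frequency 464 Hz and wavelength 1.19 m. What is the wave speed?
v = fλ = 552.2 m/s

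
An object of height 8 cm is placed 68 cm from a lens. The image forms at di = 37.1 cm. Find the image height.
hi = (-di/do) × ho = -4.365 cm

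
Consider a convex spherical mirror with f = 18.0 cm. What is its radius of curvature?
R = 2|f| = 36 cm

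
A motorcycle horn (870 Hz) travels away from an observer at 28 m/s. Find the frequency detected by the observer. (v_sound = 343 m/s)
f_obs = f·v/(v + v_s) = 804.3 Hz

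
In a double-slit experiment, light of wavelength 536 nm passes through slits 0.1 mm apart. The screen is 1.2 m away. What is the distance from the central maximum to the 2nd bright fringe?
y = mλL/d = 12.86 mm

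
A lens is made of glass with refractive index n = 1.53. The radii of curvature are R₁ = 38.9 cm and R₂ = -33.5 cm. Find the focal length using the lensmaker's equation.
1/f = (n − 1)(1/R₁ − 1/R₂) → f = 33.96 cm (converging lens)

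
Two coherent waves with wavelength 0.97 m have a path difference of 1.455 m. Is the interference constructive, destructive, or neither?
destructive — path difference = 1.5λ, an odd multiple of λ/2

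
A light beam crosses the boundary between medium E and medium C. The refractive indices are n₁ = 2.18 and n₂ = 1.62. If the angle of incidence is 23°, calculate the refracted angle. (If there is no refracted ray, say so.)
sin θ₂ = (n₁/n₂)·sin θ₁ = 0.5258 → θ₂ = 31.72°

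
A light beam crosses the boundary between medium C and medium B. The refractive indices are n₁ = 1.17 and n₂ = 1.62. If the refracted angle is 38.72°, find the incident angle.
sin θ₁ = (n₂/n₁)·sin θ₂ → θ₁ = 60.01°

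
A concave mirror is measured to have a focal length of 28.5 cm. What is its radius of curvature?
R = 2|f| = 57 cm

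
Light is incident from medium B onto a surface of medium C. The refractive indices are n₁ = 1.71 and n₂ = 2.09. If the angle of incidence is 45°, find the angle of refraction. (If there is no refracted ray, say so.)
sin θ₂ = (n₁/n₂)·sin θ₁ = 0.5785 → θ₂ = 35.35°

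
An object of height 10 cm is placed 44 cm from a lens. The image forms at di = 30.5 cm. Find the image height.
hi = (-di/do) × ho = -6.932 cm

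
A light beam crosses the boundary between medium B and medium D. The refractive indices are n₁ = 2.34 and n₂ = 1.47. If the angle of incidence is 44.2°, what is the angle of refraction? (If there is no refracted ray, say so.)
sin θ₂ = (n₁/n₂)·sin θ₁ = 1.11 > 1, so there is no refracted ray — the light undergoes total internal reflection.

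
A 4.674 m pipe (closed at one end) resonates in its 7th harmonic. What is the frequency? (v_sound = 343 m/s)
fₙ = nv/(4L) = 128.4 Hz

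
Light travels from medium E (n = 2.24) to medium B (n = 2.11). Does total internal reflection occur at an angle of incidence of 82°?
θc = arcsin(n₂/n₁) = 70.38°; 82° > θc, so yes — total internal reflection.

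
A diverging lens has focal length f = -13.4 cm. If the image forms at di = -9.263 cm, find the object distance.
1/do = 1/f − 1/di → do = 30 cm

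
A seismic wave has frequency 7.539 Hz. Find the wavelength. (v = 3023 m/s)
λ = v/f = 401 m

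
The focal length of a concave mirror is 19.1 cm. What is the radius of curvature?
R = 2|f| = 38.2 cm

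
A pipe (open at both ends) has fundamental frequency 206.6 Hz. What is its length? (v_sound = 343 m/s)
L = v/(2f₁) = 0.8301 m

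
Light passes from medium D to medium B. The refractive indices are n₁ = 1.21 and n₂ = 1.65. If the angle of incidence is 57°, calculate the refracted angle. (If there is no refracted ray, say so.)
sin θ₂ = (n₁/n₂)·sin θ₁ = 0.615 → θ₂ = 37.95°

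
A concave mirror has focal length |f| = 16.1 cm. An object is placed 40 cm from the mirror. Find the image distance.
f = +16.1 cm (concave); 1/di = 1/f − 1/do → di = 26.95 cm (real image, in front of mirror)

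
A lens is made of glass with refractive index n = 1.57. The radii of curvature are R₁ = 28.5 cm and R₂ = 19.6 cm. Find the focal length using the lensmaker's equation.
1/f = (n − 1)(1/R₁ − 1/R₂) → f = -110.1 cm (diverging lens)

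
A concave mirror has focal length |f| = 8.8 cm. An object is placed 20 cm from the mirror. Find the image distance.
f = +8.8 cm (concave); 1/di = 1/f − 1/do → di = 15.71 cm (real image, in front of mirror)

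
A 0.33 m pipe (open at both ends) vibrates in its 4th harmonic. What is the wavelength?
λₙ = 2L/n = 0.165 m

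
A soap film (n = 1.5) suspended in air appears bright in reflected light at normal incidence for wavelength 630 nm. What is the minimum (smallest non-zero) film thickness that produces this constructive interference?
2nt = (m − ½)λ with m = 1 → t = (m − ½)λ/(2n) = 105 nm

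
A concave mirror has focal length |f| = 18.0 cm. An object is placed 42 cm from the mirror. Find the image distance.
f = +18.0 cm (concave); 1/di = 1/f − 1/do → di = 31.5 cm (real image, in front of mirror)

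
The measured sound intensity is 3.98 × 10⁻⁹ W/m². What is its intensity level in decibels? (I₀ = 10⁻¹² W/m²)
β = 10·log₁₀(I/I₀) = 36 dB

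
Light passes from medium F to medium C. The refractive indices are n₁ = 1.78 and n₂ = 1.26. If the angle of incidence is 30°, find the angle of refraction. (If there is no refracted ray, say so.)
sin θ₂ = (n₁/n₂)·sin θ₁ = 0.7063 → θ₂ = 44.94°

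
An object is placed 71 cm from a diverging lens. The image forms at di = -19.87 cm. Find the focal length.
1/f = 1/do + 1/di → f = -27.59 cm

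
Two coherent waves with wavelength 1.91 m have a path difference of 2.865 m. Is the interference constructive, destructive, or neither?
destructive — path difference = 1.5λ, an odd multiple of λ/2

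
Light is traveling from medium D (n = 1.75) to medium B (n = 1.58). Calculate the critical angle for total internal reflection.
θc = arcsin(n₂/n₁) = 64.54°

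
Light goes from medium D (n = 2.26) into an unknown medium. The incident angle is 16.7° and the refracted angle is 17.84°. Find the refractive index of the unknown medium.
n₂ = n₁·sin θ₁ / sin θ₂ = 2.12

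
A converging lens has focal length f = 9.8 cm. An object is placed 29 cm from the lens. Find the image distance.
1/di = 1/f − 1/do → di = 14.8 cm (real image)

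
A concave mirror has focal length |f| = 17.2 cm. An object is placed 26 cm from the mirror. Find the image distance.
f = +17.2 cm (concave); 1/di = 1/f − 1/do → di = 50.82 cm (real image, in front of mirror)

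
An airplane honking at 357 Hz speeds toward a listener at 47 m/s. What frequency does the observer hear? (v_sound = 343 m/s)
f_obs = f·v/(v − v_s) = 413.7 Hz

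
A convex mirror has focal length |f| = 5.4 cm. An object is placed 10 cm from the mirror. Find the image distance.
f = −5.4 cm (convex); 1/di = 1/f − 1/do → di = -3.506 cm (virtual image, behind mirror)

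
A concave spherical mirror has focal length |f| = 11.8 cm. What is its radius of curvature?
R = 2|f| = 23.6 cm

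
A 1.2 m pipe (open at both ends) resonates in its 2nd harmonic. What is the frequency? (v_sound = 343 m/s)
fₙ = nv/(2L) = 285.8 Hz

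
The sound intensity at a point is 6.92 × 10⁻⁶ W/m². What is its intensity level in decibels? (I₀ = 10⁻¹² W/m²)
β = 10·log₁₀(I/I₀) = 68.4 dB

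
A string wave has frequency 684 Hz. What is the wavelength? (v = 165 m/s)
λ = v/f = 0.2412 m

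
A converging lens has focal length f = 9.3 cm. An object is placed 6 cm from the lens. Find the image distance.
1/di = 1/f − 1/do → di = -16.91 cm (virtual image)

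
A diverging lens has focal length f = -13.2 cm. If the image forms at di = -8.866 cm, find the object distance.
1/do = 1/f − 1/di → do = 27 cm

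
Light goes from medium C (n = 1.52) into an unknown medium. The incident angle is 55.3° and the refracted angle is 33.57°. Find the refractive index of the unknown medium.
n₂ = n₁·sin θ₁ / sin θ₂ = 2.26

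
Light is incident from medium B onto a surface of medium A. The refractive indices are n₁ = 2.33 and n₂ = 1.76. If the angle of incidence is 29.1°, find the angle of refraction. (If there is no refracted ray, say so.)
sin θ₂ = (n₁/n₂)·sin θ₁ = 0.6438 → θ₂ = 40.08°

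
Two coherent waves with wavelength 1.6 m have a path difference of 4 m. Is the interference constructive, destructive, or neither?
destructive — path difference = 2.5λ, an odd multiple of λ/2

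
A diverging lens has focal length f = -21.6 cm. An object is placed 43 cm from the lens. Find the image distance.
1/di = 1/f − 1/do → di = -14.38 cm (virtual image)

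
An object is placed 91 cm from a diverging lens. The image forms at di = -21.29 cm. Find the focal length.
1/f = 1/do + 1/di → f = -27.79 cm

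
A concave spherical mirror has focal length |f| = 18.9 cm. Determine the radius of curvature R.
R = 2|f| = 37.8 cm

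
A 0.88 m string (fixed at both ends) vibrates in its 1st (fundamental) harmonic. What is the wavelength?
λₙ = 2L/n = 1.76 m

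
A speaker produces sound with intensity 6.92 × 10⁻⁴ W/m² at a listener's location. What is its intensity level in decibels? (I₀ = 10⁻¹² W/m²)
β = 10·log₁₀(I/I₀) = 88.4 dB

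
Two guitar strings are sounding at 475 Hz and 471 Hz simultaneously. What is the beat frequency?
4 Hz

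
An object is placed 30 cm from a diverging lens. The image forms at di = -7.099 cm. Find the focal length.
1/f = 1/do + 1/di → f = -9.3 cm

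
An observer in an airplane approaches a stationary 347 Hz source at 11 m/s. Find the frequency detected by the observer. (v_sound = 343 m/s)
f_obs = f·(v + v_o)/v = 358.1 Hz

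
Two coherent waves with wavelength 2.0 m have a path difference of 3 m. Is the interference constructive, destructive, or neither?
destructive — path difference = 1.5λ, an odd multiple of λ/2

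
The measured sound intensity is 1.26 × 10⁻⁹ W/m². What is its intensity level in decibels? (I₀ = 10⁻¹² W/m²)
β = 10·log₁₀(I/I₀) = 31 dB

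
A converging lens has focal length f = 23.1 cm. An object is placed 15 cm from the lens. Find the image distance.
1/di = 1/f − 1/do → di = -42.78 cm (virtual image)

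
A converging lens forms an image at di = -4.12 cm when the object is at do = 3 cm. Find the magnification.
M = −di/do = 1.373 (upright image)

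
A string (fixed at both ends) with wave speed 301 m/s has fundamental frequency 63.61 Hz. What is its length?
L = v/(2f₁) = 2.366 m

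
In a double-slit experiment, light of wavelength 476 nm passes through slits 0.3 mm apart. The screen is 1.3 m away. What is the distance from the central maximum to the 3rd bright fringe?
y = mλL/d = 6.188 mm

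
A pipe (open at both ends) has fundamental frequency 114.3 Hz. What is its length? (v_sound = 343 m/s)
L = v/(2f₁) = 1.5 m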